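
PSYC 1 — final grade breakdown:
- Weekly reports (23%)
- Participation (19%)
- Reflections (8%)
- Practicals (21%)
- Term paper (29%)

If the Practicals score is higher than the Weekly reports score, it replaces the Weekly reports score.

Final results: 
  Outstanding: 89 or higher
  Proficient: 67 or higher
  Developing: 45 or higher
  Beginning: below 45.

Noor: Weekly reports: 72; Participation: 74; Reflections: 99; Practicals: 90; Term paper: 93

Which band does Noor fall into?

Practicals (90) > Weekly reports (72), so Weekly reports counts as 90.
Weighted total:
  Weekly reports 90 × 0.23 = 20.7
  Participation 74 × 0.19 = 14.06
  Reflections 99 × 0.08 = 7.92
  Practicals 90 × 0.21 = 18.9
  Term paper 93 × 0.29 = 26.97
Sum = 88.55
88.55 is ≥ 67 and < 89 → Proficient

Proficient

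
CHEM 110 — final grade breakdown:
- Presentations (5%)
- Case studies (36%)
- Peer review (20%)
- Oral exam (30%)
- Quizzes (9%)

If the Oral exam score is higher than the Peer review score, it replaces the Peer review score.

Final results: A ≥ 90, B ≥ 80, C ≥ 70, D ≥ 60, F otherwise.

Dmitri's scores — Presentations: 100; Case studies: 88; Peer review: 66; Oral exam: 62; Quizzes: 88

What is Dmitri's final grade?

Oral exam (62) ≤ Peer review (66), so Peer review stays at 66.
Weighted total:
  Presentations 100 × 0.05 = 5
  Case studies 88 × 0.36 = 31.68
  Peer review 66 × 0.2 = 13.2
  Oral exam 62 × 0.3 = 18.6
  Quizzes 88 × 0.09 = 7.92
Sum = 76.4
76.4 is ≥ 70 and < 80 → C

C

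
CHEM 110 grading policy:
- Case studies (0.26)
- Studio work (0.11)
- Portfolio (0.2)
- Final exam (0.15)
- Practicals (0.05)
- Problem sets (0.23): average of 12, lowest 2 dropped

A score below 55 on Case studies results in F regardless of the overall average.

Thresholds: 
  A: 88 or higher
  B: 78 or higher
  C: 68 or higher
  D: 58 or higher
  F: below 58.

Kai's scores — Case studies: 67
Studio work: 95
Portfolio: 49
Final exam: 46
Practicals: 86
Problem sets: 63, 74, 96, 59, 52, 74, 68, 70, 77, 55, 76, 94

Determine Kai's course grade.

Problem sets: drop 52, 55 → average of remaining 10 = 751/10 = 75.1
Case studies score 67 ≥ 55: minimum met.
Weighted total:
  Case studies 67 × 0.26 = 17.42
  Studio work 95 × 0.11 = 10.45
  Portfolio 49 × 0.2 = 9.8
  Final exam 46 × 0.15 = 6.9
  Practicals 86 × 0.05 = 4.3
  Problem sets 75.1 × 0.23 = 17.273
Sum = 66.143
66.143 is ≥ 58 and < 68 → D

D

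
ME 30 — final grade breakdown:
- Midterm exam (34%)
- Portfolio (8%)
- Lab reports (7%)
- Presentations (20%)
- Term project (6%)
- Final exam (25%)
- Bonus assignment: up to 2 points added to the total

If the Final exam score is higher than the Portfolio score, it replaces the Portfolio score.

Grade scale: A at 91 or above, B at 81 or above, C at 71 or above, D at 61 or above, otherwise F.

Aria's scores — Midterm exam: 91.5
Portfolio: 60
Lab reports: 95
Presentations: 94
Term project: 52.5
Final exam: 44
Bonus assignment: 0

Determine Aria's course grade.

C

Final exam (44) ≤ Portfolio (60), so Portfolio stays at 60.
Weighted total:
  Midterm exam 91.5 × 0.34 = 31.11
  Portfolio 60 × 0.08 = 4.8
  Lab reports 95 × 0.07 = 6.65
  Presentations 94 × 0.2 = 18.8
  Term project 52.5 × 0.06 = 3.15
  Final exam 44 × 0.25 = 11
Sum = 75.51
Bonus assignment: 75.51 + 0 = 75.51
75.51 is ≥ 71 and < 81 → C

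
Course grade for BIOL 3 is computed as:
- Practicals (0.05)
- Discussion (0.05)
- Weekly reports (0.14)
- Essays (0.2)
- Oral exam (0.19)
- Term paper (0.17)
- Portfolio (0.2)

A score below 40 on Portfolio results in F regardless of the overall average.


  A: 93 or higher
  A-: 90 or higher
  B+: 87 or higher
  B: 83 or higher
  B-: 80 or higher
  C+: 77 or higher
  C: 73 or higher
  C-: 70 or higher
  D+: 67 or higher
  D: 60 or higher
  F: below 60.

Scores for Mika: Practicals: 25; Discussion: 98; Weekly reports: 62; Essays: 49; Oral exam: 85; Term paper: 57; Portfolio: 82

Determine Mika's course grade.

Portfolio score 82 ≥ 40: minimum met.
Weighted total:
  Practicals 25 × 0.05 = 1.25
  Discussion 98 × 0.05 = 4.9
  Weekly reports 62 × 0.14 = 8.68
  Essays 49 × 0.2 = 9.8
  Oral exam 85 × 0.19 = 16.15
  Term paper 57 × 0.17 = 9.69
  Portfolio 82 × 0.2 = 16.4
Sum = 66.87
66.87 is ≥ 60 and < 67 → D

D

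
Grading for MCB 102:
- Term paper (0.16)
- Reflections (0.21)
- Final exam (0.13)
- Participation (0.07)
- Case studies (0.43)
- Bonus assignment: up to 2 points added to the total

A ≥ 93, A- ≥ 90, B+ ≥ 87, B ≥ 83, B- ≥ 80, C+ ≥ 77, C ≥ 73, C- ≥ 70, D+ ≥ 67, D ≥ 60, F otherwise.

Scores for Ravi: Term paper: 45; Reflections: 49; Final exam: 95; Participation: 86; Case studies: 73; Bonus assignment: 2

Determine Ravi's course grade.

D+

Weighted total:
  Term paper 45 × 0.16 = 7.2
  Reflections 49 × 0.21 = 10.29
  Final exam 95 × 0.13 = 12.35
  Participation 86 × 0.07 = 6.02
  Case studies 73 × 0.43 = 31.39
Sum = 67.25
Bonus assignment: 67.25 + 2 = 69.25
69.25 is ≥ 67 and < 70 → D+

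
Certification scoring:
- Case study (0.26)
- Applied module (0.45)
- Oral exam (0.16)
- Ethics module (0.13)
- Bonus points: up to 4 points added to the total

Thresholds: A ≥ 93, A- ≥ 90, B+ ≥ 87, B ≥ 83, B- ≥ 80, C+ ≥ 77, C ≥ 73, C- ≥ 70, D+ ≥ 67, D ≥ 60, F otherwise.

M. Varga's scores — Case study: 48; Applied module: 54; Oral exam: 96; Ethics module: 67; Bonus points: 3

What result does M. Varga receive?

D

Weighted total:
  Case study 48 × 0.26 = 12.48
  Applied module 54 × 0.45 = 24.3
  Oral exam 96 × 0.16 = 15.36
  Ethics module 67 × 0.13 = 8.71
Sum = 60.85
Bonus points: 60.85 + 3 = 63.85
63.85 is ≥ 60 and < 67 → D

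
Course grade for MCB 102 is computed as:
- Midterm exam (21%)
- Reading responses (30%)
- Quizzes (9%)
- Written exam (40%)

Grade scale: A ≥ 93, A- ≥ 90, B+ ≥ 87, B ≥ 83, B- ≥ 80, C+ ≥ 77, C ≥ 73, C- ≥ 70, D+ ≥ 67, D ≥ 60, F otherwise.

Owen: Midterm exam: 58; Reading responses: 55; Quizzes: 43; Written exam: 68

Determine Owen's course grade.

Weighted total:
  Midterm exam 58 × 0.21 = 12.18
  Reading responses 55 × 0.3 = 16.5
  Quizzes 43 × 0.09 = 3.87
  Written exam 68 × 0.4 = 27.2
Sum = 59.75
59.75 < 60 → F

F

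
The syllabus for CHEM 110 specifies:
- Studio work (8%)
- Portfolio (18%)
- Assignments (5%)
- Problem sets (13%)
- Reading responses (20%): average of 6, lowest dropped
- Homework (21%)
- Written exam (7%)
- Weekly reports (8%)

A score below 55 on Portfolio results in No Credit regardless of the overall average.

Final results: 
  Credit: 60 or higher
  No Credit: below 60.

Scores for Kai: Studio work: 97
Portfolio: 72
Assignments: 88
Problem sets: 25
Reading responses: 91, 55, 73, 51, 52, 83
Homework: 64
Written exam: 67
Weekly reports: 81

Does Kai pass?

Reading responses: drop 51 → average of remaining 5 = 354/5 = 70.8
Portfolio score 72 ≥ 55: minimum met.
Weighted total:
  Studio work 97 × 0.08 = 7.76
  Portfolio 72 × 0.18 = 12.96
  Assignments 88 × 0.05 = 4.4
  Problem sets 25 × 0.13 = 3.25
  Reading responses 70.8 × 0.2 = 14.16
  Homework 64 × 0.21 = 13.44
  Written exam 67 × 0.07 = 4.69
  Weekly reports 81 × 0.08 = 6.48
Sum = 67.14
67.14 ≥ 60 → Credit

Credit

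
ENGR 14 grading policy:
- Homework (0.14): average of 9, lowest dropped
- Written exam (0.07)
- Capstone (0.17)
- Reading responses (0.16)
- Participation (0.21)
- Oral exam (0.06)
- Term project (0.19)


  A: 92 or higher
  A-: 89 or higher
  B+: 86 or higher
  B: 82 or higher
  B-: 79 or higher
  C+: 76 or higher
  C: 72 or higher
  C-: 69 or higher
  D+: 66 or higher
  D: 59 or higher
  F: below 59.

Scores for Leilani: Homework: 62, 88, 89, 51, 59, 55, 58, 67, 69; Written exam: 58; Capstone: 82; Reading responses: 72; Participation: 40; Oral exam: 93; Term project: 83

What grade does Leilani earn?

Homework: drop 51 → average of remaining 8 = 547/8 = 68.375
Weighted total:
  Homework 68.375 × 0.14 = 9.5725
  Written exam 58 × 0.07 = 4.06
  Capstone 82 × 0.17 = 13.94
  Reading responses 72 × 0.16 = 11.52
  Participation 40 × 0.21 = 8.4
  Oral exam 93 × 0.06 = 5.58
  Term project 83 × 0.19 = 15.77
Sum = 68.8425
68.8425 is ≥ 66 and < 69 → D+

D+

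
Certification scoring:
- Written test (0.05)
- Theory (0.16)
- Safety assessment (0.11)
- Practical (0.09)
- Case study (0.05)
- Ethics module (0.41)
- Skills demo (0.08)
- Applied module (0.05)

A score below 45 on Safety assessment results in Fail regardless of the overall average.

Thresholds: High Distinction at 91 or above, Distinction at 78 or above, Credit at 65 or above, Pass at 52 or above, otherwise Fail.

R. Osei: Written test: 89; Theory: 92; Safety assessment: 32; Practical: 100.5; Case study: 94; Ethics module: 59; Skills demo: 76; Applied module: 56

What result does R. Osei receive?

Safety assessment score 32 < 45: minimum not met.
Weighted total:
  Written test 89 × 0.05 = 4.45
  Theory 92 × 0.16 = 14.72
  Safety assessment 32 × 0.11 = 3.52
  Practical 100.5 × 0.09 = 9.045
  Case study 94 × 0.05 = 4.7
  Ethics module 59 × 0.41 = 24.19
  Skills demo 76 × 0.08 = 6.08
  Applied module 56 × 0.05 = 2.8
Sum = 69.505
Because the Safety assessment minimum was not met, the result is Fail.

Fail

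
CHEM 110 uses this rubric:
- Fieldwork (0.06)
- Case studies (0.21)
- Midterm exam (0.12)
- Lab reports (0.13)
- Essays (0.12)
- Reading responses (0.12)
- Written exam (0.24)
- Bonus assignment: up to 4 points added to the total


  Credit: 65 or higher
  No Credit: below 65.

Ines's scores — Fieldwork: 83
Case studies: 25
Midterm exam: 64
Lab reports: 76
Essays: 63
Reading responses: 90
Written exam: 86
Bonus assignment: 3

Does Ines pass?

Credit

Weighted total:
  Fieldwork 83 × 0.06 = 4.98
  Case studies 25 × 0.21 = 5.25
  Midterm exam 64 × 0.12 = 7.68
  Lab reports 76 × 0.13 = 9.88
  Essays 63 × 0.12 = 7.56
  Reading responses 90 × 0.12 = 10.8
  Written exam 86 × 0.24 = 20.64
Sum = 66.79
Bonus assignment: 66.79 + 3 = 69.79
69.79 ≥ 65 → Credit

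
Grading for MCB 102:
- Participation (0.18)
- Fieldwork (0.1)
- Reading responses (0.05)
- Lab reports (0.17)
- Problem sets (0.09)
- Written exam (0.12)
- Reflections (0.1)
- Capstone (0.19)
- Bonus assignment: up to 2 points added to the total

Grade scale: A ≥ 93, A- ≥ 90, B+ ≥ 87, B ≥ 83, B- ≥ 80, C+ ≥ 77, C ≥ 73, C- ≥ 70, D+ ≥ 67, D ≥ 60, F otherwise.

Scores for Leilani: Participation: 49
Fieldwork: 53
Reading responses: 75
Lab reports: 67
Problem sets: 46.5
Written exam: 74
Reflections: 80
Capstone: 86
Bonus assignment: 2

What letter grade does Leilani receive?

D+

Weighted total:
  Participation 49 × 0.18 = 8.82
  Fieldwork 53 × 0.1 = 5.3
  Reading responses 75 × 0.05 = 3.75
  Lab reports 67 × 0.17 = 11.39
  Problem sets 46.5 × 0.09 = 4.185
  Written exam 74 × 0.12 = 8.88
  Reflections 80 × 0.1 = 8
  Capstone 86 × 0.19 = 16.34
Sum = 66.665
Bonus assignment: 66.665 + 2 = 68.665
68.665 is ≥ 67 and < 70 → D+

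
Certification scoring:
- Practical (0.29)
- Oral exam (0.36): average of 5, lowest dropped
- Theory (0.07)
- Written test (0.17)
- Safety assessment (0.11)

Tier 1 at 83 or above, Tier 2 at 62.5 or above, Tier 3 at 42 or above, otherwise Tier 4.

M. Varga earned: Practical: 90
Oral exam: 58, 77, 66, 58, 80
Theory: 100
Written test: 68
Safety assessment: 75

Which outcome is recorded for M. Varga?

Tier 2

Oral exam: drop 58 → average of remaining 4 = 281/4 = 70.25
Weighted total:
  Practical 90 × 0.29 = 26.1
  Oral exam 70.25 × 0.36 = 25.29
  Theory 100 × 0.07 = 7
  Written test 68 × 0.17 = 11.56
  Safety assessment 75 × 0.11 = 8.25
Sum = 78.2
78.2 is ≥ 62.5 and < 83 → Tier 2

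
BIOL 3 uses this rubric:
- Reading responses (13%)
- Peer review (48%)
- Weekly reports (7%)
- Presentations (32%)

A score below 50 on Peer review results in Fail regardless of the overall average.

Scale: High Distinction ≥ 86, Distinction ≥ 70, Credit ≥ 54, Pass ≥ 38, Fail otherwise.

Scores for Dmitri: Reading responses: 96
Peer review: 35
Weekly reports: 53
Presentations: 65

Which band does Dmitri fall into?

Peer review score 35 < 50: minimum not met.
Weighted total:
  Reading responses 96 × 0.13 = 12.48
  Peer review 35 × 0.48 = 16.8
  Weekly reports 53 × 0.07 = 3.71
  Presentations 65 × 0.32 = 20.8
Sum = 53.79
Because the Peer review minimum was not met, the result is Fail.

Fail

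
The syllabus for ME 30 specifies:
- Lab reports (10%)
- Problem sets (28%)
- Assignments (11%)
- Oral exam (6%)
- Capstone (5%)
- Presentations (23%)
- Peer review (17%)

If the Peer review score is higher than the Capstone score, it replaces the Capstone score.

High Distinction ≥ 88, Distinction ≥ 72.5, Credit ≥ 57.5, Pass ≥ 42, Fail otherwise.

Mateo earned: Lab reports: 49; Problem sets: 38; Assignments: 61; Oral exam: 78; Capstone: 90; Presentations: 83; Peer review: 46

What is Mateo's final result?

Peer review (46) ≤ Capstone (90), so Capstone stays at 90.
Weighted total:
  Lab reports 49 × 0.1 = 4.9
  Problem sets 38 × 0.28 = 10.64
  Assignments 61 × 0.11 = 6.71
  Oral exam 78 × 0.06 = 4.68
  Capstone 90 × 0.05 = 4.5
  Presentations 83 × 0.23 = 19.09
  Peer review 46 × 0.17 = 7.82
Sum = 58.34
58.34 is ≥ 57.5 and < 72.5 → Credit

Credit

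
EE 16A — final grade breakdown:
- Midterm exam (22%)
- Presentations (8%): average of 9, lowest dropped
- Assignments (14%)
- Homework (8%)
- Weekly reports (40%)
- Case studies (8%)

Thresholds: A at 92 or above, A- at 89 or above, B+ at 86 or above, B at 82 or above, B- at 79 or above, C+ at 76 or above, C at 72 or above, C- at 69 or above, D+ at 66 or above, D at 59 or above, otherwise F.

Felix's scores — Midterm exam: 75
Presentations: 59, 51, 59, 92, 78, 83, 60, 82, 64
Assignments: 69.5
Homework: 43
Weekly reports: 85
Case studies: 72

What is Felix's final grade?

Presentations: drop 51 → average of remaining 8 = 577/8 = 72.125
Weighted total:
  Midterm exam 75 × 0.22 = 16.5
  Presentations 72.125 × 0.08 = 5.77
  Assignments 69.5 × 0.14 = 9.73
  Homework 43 × 0.08 = 3.44
  Weekly reports 85 × 0.4 = 34
  Case studies 72 × 0.08 = 5.76
Sum = 75.2
75.2 is ≥ 72 and < 76 → C

C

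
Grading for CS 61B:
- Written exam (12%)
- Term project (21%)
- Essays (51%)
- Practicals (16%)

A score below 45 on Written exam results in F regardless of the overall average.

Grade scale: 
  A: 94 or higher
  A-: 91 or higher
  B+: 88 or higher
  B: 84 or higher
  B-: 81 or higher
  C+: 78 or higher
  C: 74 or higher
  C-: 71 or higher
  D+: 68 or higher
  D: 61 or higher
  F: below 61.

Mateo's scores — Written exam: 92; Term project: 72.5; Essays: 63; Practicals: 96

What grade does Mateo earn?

Written exam score 92 ≥ 45: minimum met.
Weighted total:
  Written exam 92 × 0.12 = 11.04
  Term project 72.5 × 0.21 = 15.225
  Essays 63 × 0.51 = 32.13
  Practicals 96 × 0.16 = 15.36
Sum = 73.755
73.755 is ≥ 71 and < 74 → C-

C-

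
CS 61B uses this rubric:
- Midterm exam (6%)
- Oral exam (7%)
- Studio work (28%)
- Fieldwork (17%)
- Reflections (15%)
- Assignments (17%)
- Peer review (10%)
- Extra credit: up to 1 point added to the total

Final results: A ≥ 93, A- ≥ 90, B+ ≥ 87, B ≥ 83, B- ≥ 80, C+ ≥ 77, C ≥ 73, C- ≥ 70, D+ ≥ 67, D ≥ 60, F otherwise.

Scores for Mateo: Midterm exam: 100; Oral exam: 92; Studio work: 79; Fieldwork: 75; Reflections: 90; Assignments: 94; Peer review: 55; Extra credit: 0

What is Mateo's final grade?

B-

Weighted total:
  Midterm exam 100 × 0.06 = 6
  Oral exam 92 × 0.07 = 6.44
  Studio work 79 × 0.28 = 22.12
  Fieldwork 75 × 0.17 = 12.75
  Reflections 90 × 0.15 = 13.5
  Assignments 94 × 0.17 = 15.98
  Peer review 55 × 0.1 = 5.5
Sum = 82.29
Extra credit: 82.29 + 0 = 82.29
82.29 is ≥ 80 and < 83 → B-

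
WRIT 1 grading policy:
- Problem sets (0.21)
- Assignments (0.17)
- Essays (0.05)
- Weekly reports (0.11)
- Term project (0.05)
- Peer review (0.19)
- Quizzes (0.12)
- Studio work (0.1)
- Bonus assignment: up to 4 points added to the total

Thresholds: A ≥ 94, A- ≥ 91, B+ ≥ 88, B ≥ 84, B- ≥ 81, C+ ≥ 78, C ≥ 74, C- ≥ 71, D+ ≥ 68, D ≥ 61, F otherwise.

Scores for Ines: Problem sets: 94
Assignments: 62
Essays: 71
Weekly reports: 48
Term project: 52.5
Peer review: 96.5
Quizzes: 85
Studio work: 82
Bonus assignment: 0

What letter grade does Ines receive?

Weighted total:
  Problem sets 94 × 0.21 = 19.74
  Assignments 62 × 0.17 = 10.54
  Essays 71 × 0.05 = 3.55
  Weekly reports 48 × 0.11 = 5.28
  Term project 52.5 × 0.05 = 2.625
  Peer review 96.5 × 0.19 = 18.335
  Quizzes 85 × 0.12 = 10.2
  Studio work 82 × 0.1 = 8.2
Sum = 78.47
Bonus assignment: 78.47 + 0 = 78.47
78.47 is ≥ 78 and < 81 → C+

C+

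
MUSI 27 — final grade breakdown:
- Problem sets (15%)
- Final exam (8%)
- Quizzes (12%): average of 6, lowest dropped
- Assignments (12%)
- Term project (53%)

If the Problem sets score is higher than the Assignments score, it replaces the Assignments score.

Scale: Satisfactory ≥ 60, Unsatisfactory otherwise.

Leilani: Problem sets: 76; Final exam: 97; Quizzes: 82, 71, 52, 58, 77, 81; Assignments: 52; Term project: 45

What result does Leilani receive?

Quizzes: drop 52 → average of remaining 5 = 369/5 = 73.8
Problem sets (76) > Assignments (52), so Assignments counts as 76.
Weighted total:
  Problem sets 76 × 0.15 = 11.4
  Final exam 97 × 0.08 = 7.76
  Quizzes 73.8 × 0.12 = 8.856
  Assignments 76 × 0.12 = 9.12
  Term project 45 × 0.53 = 23.85
Sum = 60.986
60.986 ≥ 60 → Satisfactory

Satisfactory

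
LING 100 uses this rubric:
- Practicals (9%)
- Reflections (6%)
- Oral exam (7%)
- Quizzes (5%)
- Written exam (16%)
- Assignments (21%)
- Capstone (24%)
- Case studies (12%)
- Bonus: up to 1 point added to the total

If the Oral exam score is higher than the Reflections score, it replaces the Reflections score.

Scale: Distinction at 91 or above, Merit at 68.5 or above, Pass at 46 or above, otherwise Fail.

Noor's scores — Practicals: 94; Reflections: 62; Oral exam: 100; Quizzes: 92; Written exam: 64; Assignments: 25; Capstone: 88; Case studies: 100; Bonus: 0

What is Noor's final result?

Merit

Oral exam (100) > Reflections (62), so Reflections counts as 100.
Weighted total:
  Practicals 94 × 0.09 = 8.46
  Reflections 100 × 0.06 = 6
  Oral exam 100 × 0.07 = 7
  Quizzes 92 × 0.05 = 4.6
  Written exam 64 × 0.16 = 10.24
  Assignments 25 × 0.21 = 5.25
  Capstone 88 × 0.24 = 21.12
  Case studies 100 × 0.12 = 12
Sum = 74.67
Bonus: 74.67 + 0 = 74.67
74.67 is ≥ 68.5 and < 91 → Merit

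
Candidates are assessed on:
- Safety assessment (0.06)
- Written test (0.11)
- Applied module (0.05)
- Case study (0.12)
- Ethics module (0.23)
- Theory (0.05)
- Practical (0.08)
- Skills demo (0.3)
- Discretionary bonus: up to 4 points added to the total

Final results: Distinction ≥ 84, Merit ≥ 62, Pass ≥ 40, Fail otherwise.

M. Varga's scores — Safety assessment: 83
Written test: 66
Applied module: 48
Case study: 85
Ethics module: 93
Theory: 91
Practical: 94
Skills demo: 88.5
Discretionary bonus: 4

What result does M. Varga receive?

Weighted total:
  Safety assessment 83 × 0.06 = 4.98
  Written test 66 × 0.11 = 7.26
  Applied module 48 × 0.05 = 2.4
  Case study 85 × 0.12 = 10.2
  Ethics module 93 × 0.23 = 21.39
  Theory 91 × 0.05 = 4.55
  Practical 94 × 0.08 = 7.52
  Skills demo 88.5 × 0.3 = 26.55
Sum = 84.85
Discretionary bonus: 84.85 + 4 = 88.85
88.85 ≥ 84 → Distinction

Distinction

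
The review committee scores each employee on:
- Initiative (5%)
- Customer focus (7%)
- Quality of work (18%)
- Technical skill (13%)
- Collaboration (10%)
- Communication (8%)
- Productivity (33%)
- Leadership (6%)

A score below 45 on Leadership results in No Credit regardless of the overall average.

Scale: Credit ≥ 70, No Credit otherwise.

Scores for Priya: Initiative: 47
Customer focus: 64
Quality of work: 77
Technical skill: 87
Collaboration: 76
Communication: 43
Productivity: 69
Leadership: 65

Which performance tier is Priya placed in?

No Credit

Leadership score 65 ≥ 45: minimum met.
Weighted total:
  Initiative 47 × 0.05 = 2.35
  Customer focus 64 × 0.07 = 4.48
  Quality of work 77 × 0.18 = 13.86
  Technical skill 87 × 0.13 = 11.31
  Collaboration 76 × 0.1 = 7.6
  Communication 43 × 0.08 = 3.44
  Productivity 69 × 0.33 = 22.77
  Leadership 65 × 0.06 = 3.9
Sum = 69.71
69.71 < 70 → No Credit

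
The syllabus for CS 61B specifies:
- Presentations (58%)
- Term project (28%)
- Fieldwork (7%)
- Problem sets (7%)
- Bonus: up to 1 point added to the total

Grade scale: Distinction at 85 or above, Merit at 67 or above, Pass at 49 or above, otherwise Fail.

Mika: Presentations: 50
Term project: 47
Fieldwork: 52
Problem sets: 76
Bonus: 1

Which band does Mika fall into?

Pass

Weighted total:
  Presentations 50 × 0.58 = 29
  Term project 47 × 0.28 = 13.16
  Fieldwork 52 × 0.07 = 3.64
  Problem sets 76 × 0.07 = 5.32
Sum = 51.12
Bonus: 51.12 + 1 = 52.12
52.12 is ≥ 49 and < 67 → Pass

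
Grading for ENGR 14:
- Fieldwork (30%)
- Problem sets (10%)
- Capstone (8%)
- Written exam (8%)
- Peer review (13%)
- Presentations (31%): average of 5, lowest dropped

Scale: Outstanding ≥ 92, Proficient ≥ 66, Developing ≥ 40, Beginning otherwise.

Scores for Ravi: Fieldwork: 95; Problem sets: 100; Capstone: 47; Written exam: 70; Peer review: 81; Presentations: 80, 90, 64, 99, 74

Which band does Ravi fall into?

Proficient

Presentations: drop 64 → average of remaining 4 = 343/4 = 85.75
Weighted total:
  Fieldwork 95 × 0.3 = 28.5
  Problem sets 100 × 0.1 = 10
  Capstone 47 × 0.08 = 3.76
  Written exam 70 × 0.08 = 5.6
  Peer review 81 × 0.13 = 10.53
  Presentations 85.75 × 0.31 = 26.5825
Sum = 84.9725
84.9725 is ≥ 66 and < 92 → Proficient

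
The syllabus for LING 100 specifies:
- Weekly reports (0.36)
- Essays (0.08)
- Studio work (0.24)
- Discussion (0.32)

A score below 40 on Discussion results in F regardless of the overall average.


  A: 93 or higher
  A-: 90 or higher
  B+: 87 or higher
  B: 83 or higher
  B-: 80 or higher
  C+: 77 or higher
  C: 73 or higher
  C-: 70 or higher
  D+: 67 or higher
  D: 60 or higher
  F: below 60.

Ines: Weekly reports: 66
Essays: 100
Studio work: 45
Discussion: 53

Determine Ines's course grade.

Discussion score 53 ≥ 40: minimum met.
Weighted total:
  Weekly reports 66 × 0.36 = 23.76
  Essays 100 × 0.08 = 8
  Studio work 45 × 0.24 = 10.8
  Discussion 53 × 0.32 = 16.96
Sum = 59.52
59.52 < 60 → F

F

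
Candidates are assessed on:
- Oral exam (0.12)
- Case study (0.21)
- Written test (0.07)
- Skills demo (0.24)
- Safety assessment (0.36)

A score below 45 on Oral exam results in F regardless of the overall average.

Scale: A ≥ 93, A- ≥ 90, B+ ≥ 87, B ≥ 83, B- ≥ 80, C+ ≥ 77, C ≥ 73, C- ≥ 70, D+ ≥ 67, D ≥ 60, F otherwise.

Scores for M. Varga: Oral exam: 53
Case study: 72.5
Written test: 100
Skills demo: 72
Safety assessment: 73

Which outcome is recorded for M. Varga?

Oral exam score 53 ≥ 45: minimum met.
Weighted total:
  Oral exam 53 × 0.12 = 6.36
  Case study 72.5 × 0.21 = 15.225
  Written test 100 × 0.07 = 7
  Skills demo 72 × 0.24 = 17.28
  Safety assessment 73 × 0.36 = 26.28
Sum = 72.145
72.145 is ≥ 70 and < 73 → C-

C-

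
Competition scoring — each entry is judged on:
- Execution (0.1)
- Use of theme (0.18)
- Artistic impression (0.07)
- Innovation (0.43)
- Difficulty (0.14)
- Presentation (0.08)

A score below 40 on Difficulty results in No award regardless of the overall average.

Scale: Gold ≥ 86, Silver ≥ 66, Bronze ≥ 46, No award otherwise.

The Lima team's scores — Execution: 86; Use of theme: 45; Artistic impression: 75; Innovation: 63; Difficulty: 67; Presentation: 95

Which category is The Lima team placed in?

Difficulty score 67 ≥ 40: minimum met.
Weighted total:
  Execution 86 × 0.1 = 8.6
  Use of theme 45 × 0.18 = 8.1
  Artistic impression 75 × 0.07 = 5.25
  Innovation 63 × 0.43 = 27.09
  Difficulty 67 × 0.14 = 9.38
  Presentation 95 × 0.08 = 7.6
Sum = 66.02
66.02 is ≥ 66 and < 86 → Silver

Silver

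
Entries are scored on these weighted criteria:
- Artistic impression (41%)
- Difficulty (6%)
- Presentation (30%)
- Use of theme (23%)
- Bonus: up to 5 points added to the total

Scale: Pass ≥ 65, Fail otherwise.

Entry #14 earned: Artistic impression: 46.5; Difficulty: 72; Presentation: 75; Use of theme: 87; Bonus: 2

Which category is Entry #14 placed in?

Pass

Weighted total:
  Artistic impression 46.5 × 0.41 = 19.065
  Difficulty 72 × 0.06 = 4.32
  Presentation 75 × 0.3 = 22.5
  Use of theme 87 × 0.23 = 20.01
Sum = 65.895
Bonus: 65.895 + 2 = 67.895
67.895 ≥ 65 → Pass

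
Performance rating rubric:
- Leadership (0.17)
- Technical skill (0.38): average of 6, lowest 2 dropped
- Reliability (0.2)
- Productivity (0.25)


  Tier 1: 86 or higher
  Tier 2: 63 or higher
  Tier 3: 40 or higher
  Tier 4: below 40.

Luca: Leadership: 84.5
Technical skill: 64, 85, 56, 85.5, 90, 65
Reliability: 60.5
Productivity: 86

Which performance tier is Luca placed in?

Tier 2

Technical skill: drop 56, 64 → average of remaining 4 = 325.5/4 = 81.375
Weighted total:
  Leadership 84.5 × 0.17 = 14.365
  Technical skill 81.375 × 0.38 = 30.9225
  Reliability 60.5 × 0.2 = 12.1
  Productivity 86 × 0.25 = 21.5
Sum = 78.8875
78.8875 is ≥ 63 and < 86 → Tier 2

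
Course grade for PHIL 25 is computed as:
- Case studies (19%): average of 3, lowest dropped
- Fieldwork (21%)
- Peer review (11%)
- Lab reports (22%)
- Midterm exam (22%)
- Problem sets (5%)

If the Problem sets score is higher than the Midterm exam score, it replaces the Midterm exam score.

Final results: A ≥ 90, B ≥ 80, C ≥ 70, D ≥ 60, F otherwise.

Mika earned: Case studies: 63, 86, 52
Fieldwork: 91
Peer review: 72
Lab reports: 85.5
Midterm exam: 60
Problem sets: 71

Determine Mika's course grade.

Case studies: drop 52 → average of remaining 2 = 149/2 = 74.5
Problem sets (71) > Midterm exam (60), so Midterm exam counts as 71.
Weighted total:
  Case studies 74.5 × 0.19 = 14.155
  Fieldwork 91 × 0.21 = 19.11
  Peer review 72 × 0.11 = 7.92
  Lab reports 85.5 × 0.22 = 18.81
  Midterm exam 71 × 0.22 = 15.62
  Problem sets 71 × 0.05 = 3.55
Sum = 79.165
79.165 is ≥ 70 and < 80 → C

C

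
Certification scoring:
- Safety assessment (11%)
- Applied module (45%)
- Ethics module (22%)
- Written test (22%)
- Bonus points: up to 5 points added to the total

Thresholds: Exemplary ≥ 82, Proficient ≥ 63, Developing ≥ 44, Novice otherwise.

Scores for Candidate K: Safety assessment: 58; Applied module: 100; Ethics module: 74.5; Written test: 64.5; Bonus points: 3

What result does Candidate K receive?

Exemplary

Weighted total:
  Safety assessment 58 × 0.11 = 6.38
  Applied module 100 × 0.45 = 45
  Ethics module 74.5 × 0.22 = 16.39
  Written test 64.5 × 0.22 = 14.19
Sum = 81.96
Bonus points: 81.96 + 3 = 84.96
84.96 ≥ 82 → Exemplary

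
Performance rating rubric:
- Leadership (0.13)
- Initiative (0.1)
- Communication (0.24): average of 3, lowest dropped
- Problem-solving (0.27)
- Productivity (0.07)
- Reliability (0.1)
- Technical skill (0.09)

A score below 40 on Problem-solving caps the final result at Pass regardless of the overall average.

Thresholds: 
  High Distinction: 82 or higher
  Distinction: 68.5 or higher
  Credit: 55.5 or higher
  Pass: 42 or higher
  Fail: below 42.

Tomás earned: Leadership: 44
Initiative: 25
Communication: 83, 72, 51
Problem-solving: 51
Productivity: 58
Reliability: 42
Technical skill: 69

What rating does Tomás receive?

Pass

Communication: drop 51 → average of remaining 2 = 155/2 = 77.5
Problem-solving score 51 ≥ 40: minimum met.
Weighted total:
  Leadership 44 × 0.13 = 5.72
  Initiative 25 × 0.1 = 2.5
  Communication 77.5 × 0.24 = 18.6
  Problem-solving 51 × 0.27 = 13.77
  Productivity 58 × 0.07 = 4.06
  Reliability 42 × 0.1 = 4.2
  Technical skill 69 × 0.09 = 6.21
Sum = 55.06
55.06 is ≥ 42 and < 55.5 → Pass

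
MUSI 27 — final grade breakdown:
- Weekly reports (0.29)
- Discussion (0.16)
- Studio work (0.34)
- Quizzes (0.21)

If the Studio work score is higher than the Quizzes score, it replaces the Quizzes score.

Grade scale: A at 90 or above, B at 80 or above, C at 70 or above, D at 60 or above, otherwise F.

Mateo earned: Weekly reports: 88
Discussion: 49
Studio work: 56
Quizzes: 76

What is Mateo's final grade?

D

Studio work (56) ≤ Quizzes (76), so Quizzes stays at 76.
Weighted total:
  Weekly reports 88 × 0.29 = 25.52
  Discussion 49 × 0.16 = 7.84
  Studio work 56 × 0.34 = 19.04
  Quizzes 76 × 0.21 = 15.96
Sum = 68.36
68.36 is ≥ 60 and < 70 → D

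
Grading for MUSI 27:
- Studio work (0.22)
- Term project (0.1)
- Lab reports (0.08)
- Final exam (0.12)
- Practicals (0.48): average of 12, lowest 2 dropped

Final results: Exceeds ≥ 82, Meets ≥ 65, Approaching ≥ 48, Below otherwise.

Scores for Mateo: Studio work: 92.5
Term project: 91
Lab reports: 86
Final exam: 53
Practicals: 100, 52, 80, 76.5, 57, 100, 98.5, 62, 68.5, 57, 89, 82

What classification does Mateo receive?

Meets

Practicals: drop 52, 57 → average of remaining 10 = 813.5/10 = 81.35
Weighted total:
  Studio work 92.5 × 0.22 = 20.35
  Term project 91 × 0.1 = 9.1
  Lab reports 86 × 0.08 = 6.88
  Final exam 53 × 0.12 = 6.36
  Practicals 81.35 × 0.48 = 39.048
Sum = 81.738
81.738 is ≥ 65 and < 82 → Meets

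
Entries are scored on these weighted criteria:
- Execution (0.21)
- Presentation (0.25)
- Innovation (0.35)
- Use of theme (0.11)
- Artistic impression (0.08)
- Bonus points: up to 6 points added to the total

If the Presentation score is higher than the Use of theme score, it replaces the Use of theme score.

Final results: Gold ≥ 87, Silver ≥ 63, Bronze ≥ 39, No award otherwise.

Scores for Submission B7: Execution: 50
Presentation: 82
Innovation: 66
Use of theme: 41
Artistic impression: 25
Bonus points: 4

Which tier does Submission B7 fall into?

Presentation (82) > Use of theme (41), so Use of theme counts as 82.
Weighted total:
  Execution 50 × 0.21 = 10.5
  Presentation 82 × 0.25 = 20.5
  Innovation 66 × 0.35 = 23.1
  Use of theme 82 × 0.11 = 9.02
  Artistic impression 25 × 0.08 = 2
Sum = 65.12
Bonus points: 65.12 + 4 = 69.12
69.12 is ≥ 63 and < 87 → Silver

Silver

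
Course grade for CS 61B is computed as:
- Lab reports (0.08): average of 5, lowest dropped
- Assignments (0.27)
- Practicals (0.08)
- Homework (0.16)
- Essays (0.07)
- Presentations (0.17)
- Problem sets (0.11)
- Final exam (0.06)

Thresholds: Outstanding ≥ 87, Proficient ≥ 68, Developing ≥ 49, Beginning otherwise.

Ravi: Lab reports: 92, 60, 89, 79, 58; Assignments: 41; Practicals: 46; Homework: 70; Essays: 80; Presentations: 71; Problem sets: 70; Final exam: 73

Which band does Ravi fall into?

Lab reports: drop 58 → average of remaining 4 = 320/4 = 80
Weighted total:
  Lab reports 80 × 0.08 = 6.4
  Assignments 41 × 0.27 = 11.07
  Practicals 46 × 0.08 = 3.68
  Homework 70 × 0.16 = 11.2
  Essays 80 × 0.07 = 5.6
  Presentations 71 × 0.17 = 12.07
  Problem sets 70 × 0.11 = 7.7
  Final exam 73 × 0.06 = 4.38
Sum = 62.1
62.1 is ≥ 49 and < 68 → Developing

Developing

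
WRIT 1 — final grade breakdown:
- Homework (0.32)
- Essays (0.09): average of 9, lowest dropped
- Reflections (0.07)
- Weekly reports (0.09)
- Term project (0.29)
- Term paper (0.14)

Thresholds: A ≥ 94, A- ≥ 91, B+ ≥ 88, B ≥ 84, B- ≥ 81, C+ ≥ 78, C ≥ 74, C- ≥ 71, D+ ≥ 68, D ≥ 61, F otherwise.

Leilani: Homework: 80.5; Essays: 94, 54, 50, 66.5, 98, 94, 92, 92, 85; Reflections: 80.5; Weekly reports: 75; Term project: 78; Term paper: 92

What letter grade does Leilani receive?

Essays: drop 50 → average of remaining 8 = 675.5/8 = 84.4375
Weighted total:
  Homework 80.5 × 0.32 = 25.76
  Essays 84.4375 × 0.09 = 7.599375
  Reflections 80.5 × 0.07 = 5.635
  Weekly reports 75 × 0.09 = 6.75
  Term project 78 × 0.29 = 22.62
  Term paper 92 × 0.14 = 12.88
Sum = 81.244375
81.244375 is ≥ 81 and < 84 → B-

B-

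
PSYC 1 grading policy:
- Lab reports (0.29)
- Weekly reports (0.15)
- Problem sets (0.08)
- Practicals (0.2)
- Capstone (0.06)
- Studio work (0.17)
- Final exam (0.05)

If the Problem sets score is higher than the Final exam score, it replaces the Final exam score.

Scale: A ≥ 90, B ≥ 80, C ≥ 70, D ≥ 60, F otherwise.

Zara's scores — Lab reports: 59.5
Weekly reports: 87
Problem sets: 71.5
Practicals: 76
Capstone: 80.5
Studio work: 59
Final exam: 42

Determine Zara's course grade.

D

Problem sets (71.5) > Final exam (42), so Final exam counts as 71.5.
Weighted total:
  Lab reports 59.5 × 0.29 = 17.255
  Weekly reports 87 × 0.15 = 13.05
  Problem sets 71.5 × 0.08 = 5.72
  Practicals 76 × 0.2 = 15.2
  Capstone 80.5 × 0.06 = 4.83
  Studio work 59 × 0.17 = 10.03
  Final exam 71.5 × 0.05 = 3.575
Sum = 69.66
69.66 is ≥ 60 and < 70 → D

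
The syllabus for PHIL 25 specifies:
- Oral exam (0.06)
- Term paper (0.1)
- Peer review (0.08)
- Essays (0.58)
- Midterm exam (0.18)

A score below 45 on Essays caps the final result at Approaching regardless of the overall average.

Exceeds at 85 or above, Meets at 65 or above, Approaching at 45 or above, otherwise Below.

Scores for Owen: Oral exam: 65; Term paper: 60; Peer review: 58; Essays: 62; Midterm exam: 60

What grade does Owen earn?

Essays score 62 ≥ 45: minimum met.
Weighted total:
  Oral exam 65 × 0.06 = 3.9
  Term paper 60 × 0.1 = 6
  Peer review 58 × 0.08 = 4.64
  Essays 62 × 0.58 = 35.96
  Midterm exam 60 × 0.18 = 10.8
Sum = 61.3
61.3 is ≥ 45 and < 65 → Approaching

Approaching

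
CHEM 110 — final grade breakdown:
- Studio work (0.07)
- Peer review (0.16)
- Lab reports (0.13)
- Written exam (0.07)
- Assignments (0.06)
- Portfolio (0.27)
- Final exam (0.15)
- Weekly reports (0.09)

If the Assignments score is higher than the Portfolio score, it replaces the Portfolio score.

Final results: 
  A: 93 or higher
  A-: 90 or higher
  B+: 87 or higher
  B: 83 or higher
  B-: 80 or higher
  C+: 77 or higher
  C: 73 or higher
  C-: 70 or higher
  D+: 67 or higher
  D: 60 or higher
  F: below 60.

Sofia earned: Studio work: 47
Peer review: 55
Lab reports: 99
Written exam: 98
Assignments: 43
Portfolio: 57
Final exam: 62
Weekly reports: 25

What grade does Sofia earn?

Assignments (43) ≤ Portfolio (57), so Portfolio stays at 57.
Weighted total:
  Studio work 47 × 0.07 = 3.29
  Peer review 55 × 0.16 = 8.8
  Lab reports 99 × 0.13 = 12.87
  Written exam 98 × 0.07 = 6.86
  Assignments 43 × 0.06 = 2.58
  Portfolio 57 × 0.27 = 15.39
  Final exam 62 × 0.15 = 9.3
  Weekly reports 25 × 0.09 = 2.25
Sum = 61.34
61.34 is ≥ 60 and < 67 → D

D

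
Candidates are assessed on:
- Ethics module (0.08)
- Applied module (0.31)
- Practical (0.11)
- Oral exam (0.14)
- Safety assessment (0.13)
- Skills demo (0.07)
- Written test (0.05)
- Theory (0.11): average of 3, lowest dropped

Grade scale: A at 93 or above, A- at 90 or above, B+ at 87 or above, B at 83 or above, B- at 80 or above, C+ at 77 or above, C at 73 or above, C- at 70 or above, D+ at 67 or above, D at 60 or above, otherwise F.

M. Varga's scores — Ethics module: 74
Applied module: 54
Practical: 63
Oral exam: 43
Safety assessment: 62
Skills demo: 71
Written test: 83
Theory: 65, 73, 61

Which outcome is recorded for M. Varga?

Theory: drop 61 → average of remaining 2 = 138/2 = 69
Weighted total:
  Ethics module 74 × 0.08 = 5.92
  Applied module 54 × 0.31 = 16.74
  Practical 63 × 0.11 = 6.93
  Oral exam 43 × 0.14 = 6.02
  Safety assessment 62 × 0.13 = 8.06
  Skills demo 71 × 0.07 = 4.97
  Written test 83 × 0.05 = 4.15
  Theory 69 × 0.11 = 7.59
Sum = 60.38
60.38 is ≥ 60 and < 67 → D

D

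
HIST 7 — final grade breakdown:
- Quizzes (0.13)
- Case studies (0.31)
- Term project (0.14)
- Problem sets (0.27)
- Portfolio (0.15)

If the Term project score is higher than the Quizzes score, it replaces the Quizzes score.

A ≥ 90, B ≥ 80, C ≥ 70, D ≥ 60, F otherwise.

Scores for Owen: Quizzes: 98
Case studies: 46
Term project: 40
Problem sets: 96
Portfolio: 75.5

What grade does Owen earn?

Term project (40) ≤ Quizzes (98), so Quizzes stays at 98.
Weighted total:
  Quizzes 98 × 0.13 = 12.74
  Case studies 46 × 0.31 = 14.26
  Term project 40 × 0.14 = 5.6
  Problem sets 96 × 0.27 = 25.92
  Portfolio 75.5 × 0.15 = 11.325
Sum = 69.845
69.845 is ≥ 60 and < 70 → D

D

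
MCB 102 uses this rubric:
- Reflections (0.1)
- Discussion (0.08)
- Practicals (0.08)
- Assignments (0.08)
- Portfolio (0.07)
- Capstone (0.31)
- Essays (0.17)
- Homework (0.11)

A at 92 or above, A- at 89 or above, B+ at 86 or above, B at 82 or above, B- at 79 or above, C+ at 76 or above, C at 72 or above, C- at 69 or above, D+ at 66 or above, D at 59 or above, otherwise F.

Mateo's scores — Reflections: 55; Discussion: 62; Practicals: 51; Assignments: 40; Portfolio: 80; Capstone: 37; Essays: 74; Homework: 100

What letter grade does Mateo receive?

F

Weighted total:
  Reflections 55 × 0.1 = 5.5
  Discussion 62 × 0.08 = 4.96
  Practicals 51 × 0.08 = 4.08
  Assignments 40 × 0.08 = 3.2
  Portfolio 80 × 0.07 = 5.6
  Capstone 37 × 0.31 = 11.47
  Essays 74 × 0.17 = 12.58
  Homework 100 × 0.11 = 11
Sum = 58.39
58.39 < 59 → F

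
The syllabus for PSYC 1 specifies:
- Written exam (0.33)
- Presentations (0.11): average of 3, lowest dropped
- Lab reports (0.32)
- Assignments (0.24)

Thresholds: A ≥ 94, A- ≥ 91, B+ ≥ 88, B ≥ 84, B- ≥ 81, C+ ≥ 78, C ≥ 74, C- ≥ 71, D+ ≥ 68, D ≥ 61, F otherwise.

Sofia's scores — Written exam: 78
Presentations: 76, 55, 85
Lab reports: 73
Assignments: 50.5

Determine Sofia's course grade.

Presentations: drop 55 → average of remaining 2 = 161/2 = 80.5
Weighted total:
  Written exam 78 × 0.33 = 25.74
  Presentations 80.5 × 0.11 = 8.855
  Lab reports 73 × 0.32 = 23.36
  Assignments 50.5 × 0.24 = 12.12
Sum = 70.075
70.075 is ≥ 68 and < 71 → D+

D+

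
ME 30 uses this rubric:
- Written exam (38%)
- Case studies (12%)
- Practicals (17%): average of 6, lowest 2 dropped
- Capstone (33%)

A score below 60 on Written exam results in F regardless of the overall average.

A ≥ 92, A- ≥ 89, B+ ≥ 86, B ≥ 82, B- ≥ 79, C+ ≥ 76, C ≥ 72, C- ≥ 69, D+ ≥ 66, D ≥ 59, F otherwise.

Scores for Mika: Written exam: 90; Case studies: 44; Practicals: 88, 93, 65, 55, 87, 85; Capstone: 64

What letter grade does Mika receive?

C

Practicals: drop 55, 65 → average of remaining 4 = 353/4 = 88.25
Written exam score 90 ≥ 60: minimum met.
Weighted total:
  Written exam 90 × 0.38 = 34.2
  Case studies 44 × 0.12 = 5.28
  Practicals 88.25 × 0.17 = 15.0025
  Capstone 64 × 0.33 = 21.12
Sum = 75.6025
75.6025 is ≥ 72 and < 76 → C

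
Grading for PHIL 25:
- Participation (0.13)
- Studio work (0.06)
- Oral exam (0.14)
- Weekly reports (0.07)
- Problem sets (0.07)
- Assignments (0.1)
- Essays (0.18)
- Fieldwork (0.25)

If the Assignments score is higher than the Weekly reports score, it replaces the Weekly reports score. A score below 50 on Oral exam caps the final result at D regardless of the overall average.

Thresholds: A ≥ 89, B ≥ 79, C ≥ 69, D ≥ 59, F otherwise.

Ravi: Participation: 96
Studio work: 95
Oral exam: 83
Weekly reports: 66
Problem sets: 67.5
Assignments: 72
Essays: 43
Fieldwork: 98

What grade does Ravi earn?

Assignments (72) > Weekly reports (66), so Weekly reports counts as 72.
Oral exam score 83 ≥ 50: minimum met.
Weighted total:
  Participation 96 × 0.13 = 12.48
  Studio work 95 × 0.06 = 5.7
  Oral exam 83 × 0.14 = 11.62
  Weekly reports 72 × 0.07 = 5.04
  Problem sets 67.5 × 0.07 = 4.725
  Assignments 72 × 0.1 = 7.2
  Essays 43 × 0.18 = 7.74
  Fieldwork 98 × 0.25 = 24.5
Sum = 79.005
79.005 is ≥ 79 and < 89 → B

B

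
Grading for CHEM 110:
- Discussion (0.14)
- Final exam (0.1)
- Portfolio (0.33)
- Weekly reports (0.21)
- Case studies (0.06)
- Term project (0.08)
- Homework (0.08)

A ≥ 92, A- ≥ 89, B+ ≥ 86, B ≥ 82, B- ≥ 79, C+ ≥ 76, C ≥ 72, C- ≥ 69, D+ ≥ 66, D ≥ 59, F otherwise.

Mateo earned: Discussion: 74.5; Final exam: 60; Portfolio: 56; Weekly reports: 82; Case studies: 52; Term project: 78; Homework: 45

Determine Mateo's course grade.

D

Weighted total:
  Discussion 74.5 × 0.14 = 10.43
  Final exam 60 × 0.1 = 6
  Portfolio 56 × 0.33 = 18.48
  Weekly reports 82 × 0.21 = 17.22
  Case studies 52 × 0.06 = 3.12
  Term project 78 × 0.08 = 6.24
  Homework 45 × 0.08 = 3.6
Sum = 65.09
65.09 is ≥ 59 and < 66 → D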